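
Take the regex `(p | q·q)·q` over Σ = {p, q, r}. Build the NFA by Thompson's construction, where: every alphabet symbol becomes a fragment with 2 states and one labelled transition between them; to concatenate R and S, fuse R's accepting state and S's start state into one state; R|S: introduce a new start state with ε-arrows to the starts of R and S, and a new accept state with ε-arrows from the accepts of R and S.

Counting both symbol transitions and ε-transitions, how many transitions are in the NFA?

8

Bottom-up over the parse tree:
Each of the 4 symbol leaves contributes 1 transition (1 symbol, 0 ε).
  q·q — 2 transitions (2 symbol, 0 ε)
  p | q·q — 7 transitions (3 symbol, 4 ε)
  (p | q·q)·q — 8 transitions (4 symbol, 4 ε)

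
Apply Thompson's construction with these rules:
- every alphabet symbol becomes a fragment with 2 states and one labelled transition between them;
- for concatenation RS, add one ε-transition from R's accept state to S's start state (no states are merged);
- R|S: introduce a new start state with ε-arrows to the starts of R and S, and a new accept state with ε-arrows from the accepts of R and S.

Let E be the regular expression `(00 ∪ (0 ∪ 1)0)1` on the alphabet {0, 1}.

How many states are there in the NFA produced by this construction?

Building bottom-up:
Each of the 6 symbol leaves contributes a 2-state fragment.
  00 → 4 states
  0 ∪ 1 → 6 states
  (0 ∪ 1)0 → 8 states
  00 ∪ (0 ∪ 1)0 → 14 states
  (00 ∪ (0 ∪ 1)0)1 → 16 states

16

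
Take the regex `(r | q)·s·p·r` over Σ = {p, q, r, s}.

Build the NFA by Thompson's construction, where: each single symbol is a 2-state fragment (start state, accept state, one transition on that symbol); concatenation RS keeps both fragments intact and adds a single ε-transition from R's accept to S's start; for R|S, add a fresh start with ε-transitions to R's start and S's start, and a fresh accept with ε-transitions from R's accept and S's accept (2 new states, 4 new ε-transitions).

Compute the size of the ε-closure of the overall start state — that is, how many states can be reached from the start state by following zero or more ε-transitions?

Compute the ε-closure size of each fragment's start state recursively; a symbol fragment's start has no outgoing ε-edge, so its closure is just itself (size 1).
  r | q → new start ε-reaches every alternative's start; none of them accept ε, so the new accept is not reached: |ε-closure| = 1 + 1 + 1 = 3
  (r | q)·s·p·r → |ε-closure| equals the left operand's closure size = 3 (its accept is not ε-reachable, so the closure stops there)

3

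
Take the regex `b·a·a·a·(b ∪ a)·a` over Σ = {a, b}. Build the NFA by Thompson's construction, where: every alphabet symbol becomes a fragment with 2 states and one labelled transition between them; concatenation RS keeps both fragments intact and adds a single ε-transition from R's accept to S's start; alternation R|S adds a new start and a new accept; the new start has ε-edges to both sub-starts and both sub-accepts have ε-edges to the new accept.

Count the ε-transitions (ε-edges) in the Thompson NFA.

Building bottom-up:
Each of the 7 symbol leaves contributes 0 ε-transitions.
  b ∪ a → 4 ε-transitions
  b·a·a·a·(b ∪ a)·a → 9 ε-transitions

9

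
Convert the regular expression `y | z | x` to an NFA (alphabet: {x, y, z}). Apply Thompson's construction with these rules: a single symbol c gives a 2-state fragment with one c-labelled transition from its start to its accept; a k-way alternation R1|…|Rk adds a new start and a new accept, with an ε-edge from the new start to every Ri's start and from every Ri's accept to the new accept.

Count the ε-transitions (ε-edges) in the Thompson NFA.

Bottom-up over the parse tree:
Each of the 3 symbol leaves contributes 0 ε-transitions.
  y | z | x = 6 ε-transitions

6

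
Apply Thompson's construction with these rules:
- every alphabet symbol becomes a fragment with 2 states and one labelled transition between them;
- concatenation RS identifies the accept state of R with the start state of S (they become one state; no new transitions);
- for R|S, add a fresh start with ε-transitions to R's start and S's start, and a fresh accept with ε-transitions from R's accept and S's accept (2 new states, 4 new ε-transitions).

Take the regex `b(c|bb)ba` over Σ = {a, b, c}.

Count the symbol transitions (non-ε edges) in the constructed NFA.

Recursing over subexpressions:
Each of the 6 symbol leaves contributes exactly 1 symbol transition.
  bb — 2 symbol transitions
  c|bb — 3 symbol transitions
  b(c|bb)ba — 6 symbol transitions

6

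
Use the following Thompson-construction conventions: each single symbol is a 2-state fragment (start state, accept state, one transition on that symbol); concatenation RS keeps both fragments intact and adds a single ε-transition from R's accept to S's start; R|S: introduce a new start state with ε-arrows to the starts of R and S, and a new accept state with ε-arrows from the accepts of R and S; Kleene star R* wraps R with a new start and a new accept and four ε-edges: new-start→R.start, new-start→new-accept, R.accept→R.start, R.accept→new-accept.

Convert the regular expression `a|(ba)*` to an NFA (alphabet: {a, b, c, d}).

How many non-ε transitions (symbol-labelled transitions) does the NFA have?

3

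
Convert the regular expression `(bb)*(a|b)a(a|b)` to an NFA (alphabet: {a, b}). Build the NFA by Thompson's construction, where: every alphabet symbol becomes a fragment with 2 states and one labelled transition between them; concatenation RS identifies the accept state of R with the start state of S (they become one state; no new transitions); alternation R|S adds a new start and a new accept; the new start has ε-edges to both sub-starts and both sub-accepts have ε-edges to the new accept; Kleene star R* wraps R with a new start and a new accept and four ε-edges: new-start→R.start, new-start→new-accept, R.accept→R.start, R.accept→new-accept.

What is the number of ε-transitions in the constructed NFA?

Recursing over subexpressions:
Each of the 7 symbol leaves contributes 0 ε-transitions.
  bb → 0 ε-transitions
  (bb)* → 4 ε-transitions
  a|b → 4 ε-transitions
  a|b → 4 ε-transitions
  (bb)*(a|b)a(a|b) → 12 ε-transitions

12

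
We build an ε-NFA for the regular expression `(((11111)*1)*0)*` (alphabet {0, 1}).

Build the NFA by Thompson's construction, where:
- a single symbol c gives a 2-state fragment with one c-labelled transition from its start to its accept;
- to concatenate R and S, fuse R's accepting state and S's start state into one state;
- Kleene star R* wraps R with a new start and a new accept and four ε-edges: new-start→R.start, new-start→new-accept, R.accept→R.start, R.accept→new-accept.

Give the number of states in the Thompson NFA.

14

By structural recursion:
Each of the 7 symbol leaves contributes a 2-state fragment.
  11111 — 6 states
  (11111)* — 8 states
  (11111)*1 — 9 states
  ((11111)*1)* — 11 states
  ((11111)*1)*0 — 12 states
  (((11111)*1)*0)* — 14 states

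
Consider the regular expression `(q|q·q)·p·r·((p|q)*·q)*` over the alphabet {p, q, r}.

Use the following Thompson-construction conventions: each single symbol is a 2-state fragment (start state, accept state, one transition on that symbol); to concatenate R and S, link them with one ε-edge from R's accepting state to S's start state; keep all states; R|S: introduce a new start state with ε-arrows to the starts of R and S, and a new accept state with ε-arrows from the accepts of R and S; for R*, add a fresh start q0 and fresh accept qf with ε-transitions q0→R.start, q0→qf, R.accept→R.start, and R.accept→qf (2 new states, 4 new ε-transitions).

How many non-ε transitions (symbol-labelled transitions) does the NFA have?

Building bottom-up:
Each of the 8 symbol leaves contributes exactly 1 symbol transition.
  q·q : 2 symbol transitions
  q|q·q : 3 symbol transitions
  p|q : 2 symbol transitions
  (p|q)* : 2 symbol transitions
  (p|q)*·q : 3 symbol transitions
  ((p|q)*·q)* : 3 symbol transitions
  (q|q·q)·p·r·((p|q)*·q)* : 8 symbol transitions

8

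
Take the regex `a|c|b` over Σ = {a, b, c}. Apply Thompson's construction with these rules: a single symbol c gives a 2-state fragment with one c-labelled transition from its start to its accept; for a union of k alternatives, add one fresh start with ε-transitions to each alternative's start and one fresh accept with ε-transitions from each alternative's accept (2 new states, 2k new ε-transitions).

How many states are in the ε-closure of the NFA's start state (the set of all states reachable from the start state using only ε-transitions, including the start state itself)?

4

Work bottom-up. For each fragment F, track |ε-closure(F.start)| and whether F's accept lies in that closure (i.e. whether F accepts ε). A single-symbol fragment has closure size 1 and does not accept ε.
  a|c|b — |closure| = 1 + 1 + 1 + 1 = 4 (the new accept is not ε-reachable since no branch accepts ε)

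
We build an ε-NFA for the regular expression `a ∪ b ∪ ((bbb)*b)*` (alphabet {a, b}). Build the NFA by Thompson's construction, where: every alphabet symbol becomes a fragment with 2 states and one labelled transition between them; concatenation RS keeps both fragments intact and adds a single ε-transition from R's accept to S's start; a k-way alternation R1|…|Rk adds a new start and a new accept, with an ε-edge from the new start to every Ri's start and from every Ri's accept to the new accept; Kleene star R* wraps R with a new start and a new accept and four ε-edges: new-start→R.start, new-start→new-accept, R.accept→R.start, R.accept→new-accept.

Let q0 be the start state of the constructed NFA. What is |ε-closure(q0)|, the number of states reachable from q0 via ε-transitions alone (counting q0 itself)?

Compute the ε-closure size of each fragment's start state recursively; a symbol fragment's start has no outgoing ε-edge, so its closure is just itself (size 1).
  bbb → same as the first factor's closure: |ε-closure| = 1
  (bbb)* → new start has ε-edges to the inner start and to the new accept, so |ε-closure| = 2 + 1 = 3
  (bbb)*b → the left operand accepts ε, so the closure extends into the next operand (via the concat ε-link); |ε-closure| = 3 + 1 = 4
  ((bbb)*b)* → |ε-closure| = 1 (new start) + 4 (body) + 1 (new accept) = 6
  a ∪ b ∪ ((bbb)*b)* → new start ε-reaches every alternative's start; at least one alternative accepts ε, so the union's new accept is reached too: |ε-closure| = 1 + 1 + 1 + 6 + 1 = 10

10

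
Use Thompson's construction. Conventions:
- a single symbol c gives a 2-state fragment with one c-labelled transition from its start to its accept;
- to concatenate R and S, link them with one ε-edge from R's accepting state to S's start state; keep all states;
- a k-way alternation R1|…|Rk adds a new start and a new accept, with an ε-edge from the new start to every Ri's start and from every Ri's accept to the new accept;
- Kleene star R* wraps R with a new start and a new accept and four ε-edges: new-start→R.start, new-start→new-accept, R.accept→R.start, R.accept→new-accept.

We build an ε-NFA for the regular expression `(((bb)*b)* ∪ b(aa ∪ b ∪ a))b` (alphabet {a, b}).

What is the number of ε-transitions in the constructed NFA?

23

By structural recursion:
Each of the 9 symbol leaves contributes 0 ε-transitions.
  bb = 1 ε-transition
  (bb)* = 5 ε-transitions
  (bb)*b = 6 ε-transitions
  ((bb)*b)* = 10 ε-transitions
  aa = 1 ε-transition
  aa ∪ b ∪ a = 7 ε-transitions
  b(aa ∪ b ∪ a) = 8 ε-transitions
  ((bb)*b)* ∪ b(aa ∪ b ∪ a) = 22 ε-transitions
  (((bb)*b)* ∪ b(aa ∪ b ∪ a))b = 23 ε-transitions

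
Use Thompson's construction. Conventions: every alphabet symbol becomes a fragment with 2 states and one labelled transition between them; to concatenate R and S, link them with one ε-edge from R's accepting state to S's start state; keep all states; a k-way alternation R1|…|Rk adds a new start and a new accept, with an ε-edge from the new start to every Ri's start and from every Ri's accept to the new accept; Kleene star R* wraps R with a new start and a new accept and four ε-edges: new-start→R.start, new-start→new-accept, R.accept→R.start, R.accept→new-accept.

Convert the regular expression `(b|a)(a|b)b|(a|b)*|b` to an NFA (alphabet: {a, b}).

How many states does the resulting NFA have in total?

Bottom-up over the parse tree:
Each of the 8 symbol leaves contributes a 2-state fragment.
  b|a : 6 states
  a|b : 6 states
  (b|a)(a|b)b : 14 states
  a|b : 6 states
  (a|b)* : 8 states
  (b|a)(a|b)b|(a|b)*|b : 26 states

26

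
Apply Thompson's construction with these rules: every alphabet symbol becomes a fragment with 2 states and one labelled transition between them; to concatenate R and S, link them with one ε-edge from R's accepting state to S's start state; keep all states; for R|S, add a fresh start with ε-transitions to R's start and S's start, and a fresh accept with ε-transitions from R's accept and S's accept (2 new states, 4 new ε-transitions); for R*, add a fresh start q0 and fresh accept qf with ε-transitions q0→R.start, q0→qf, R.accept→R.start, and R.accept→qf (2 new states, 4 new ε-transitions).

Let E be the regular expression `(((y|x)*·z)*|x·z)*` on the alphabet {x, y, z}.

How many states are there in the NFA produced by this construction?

20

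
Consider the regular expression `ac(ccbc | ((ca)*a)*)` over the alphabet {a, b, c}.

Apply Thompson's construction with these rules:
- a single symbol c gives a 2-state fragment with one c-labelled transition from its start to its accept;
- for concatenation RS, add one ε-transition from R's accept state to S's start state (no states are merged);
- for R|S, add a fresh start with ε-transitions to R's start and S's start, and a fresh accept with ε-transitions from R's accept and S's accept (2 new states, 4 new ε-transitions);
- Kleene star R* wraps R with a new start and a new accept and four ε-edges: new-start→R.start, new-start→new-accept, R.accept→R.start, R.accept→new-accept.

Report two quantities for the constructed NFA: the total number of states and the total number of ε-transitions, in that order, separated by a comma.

24, 19

Building bottom-up:
Each of the 9 symbol leaves contributes 2 states and 0 ε-transitions.
  ccbc → 8 states, 3 ε-transitions
  ca → 4 states, 1 ε-transition
  (ca)* → 6 states, 5 ε-transitions
  (ca)*a → 8 states, 6 ε-transitions
  ((ca)*a)* → 10 states, 10 ε-transitions
  ccbc | ((ca)*a)* → 20 states, 17 ε-transitions
  ac(ccbc | ((ca)*a)*) → 24 states, 19 ε-transitions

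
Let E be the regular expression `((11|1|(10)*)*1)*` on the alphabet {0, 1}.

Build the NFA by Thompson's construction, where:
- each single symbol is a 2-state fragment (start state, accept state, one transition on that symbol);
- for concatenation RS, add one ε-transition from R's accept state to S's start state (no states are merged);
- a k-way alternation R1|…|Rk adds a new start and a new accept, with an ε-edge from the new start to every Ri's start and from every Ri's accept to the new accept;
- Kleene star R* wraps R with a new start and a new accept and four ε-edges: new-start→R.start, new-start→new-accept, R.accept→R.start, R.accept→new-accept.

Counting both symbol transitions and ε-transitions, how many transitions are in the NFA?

27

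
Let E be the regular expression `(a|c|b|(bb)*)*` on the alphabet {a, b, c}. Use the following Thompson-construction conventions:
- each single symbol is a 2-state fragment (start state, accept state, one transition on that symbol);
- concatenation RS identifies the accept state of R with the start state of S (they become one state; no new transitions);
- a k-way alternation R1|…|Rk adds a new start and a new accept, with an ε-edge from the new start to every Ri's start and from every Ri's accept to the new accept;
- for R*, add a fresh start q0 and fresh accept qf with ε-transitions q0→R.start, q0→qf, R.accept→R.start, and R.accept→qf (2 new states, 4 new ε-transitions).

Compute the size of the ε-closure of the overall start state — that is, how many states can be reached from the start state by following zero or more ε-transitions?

Compute the ε-closure size of each fragment's start state recursively; a symbol fragment's start has no outgoing ε-edge, so its closure is just itself (size 1).
  bb → same as the first factor's closure: |ε-closure| = 1
  (bb)* → the star's fresh start ε-reaches both the body's start and the fresh accept: |ε-closure| = 2 + 1 = 3
  a|c|b|(bb)* → |ε-closure| = 1 (new start) + (1 + 1 + 1 + 3) + 1 (new accept, since some branch ε-reaches its own accept) = 8
  (a|c|b|(bb)*)* → |ε-closure| = 1 (new start) + 8 (body) + 1 (new accept) = 10

10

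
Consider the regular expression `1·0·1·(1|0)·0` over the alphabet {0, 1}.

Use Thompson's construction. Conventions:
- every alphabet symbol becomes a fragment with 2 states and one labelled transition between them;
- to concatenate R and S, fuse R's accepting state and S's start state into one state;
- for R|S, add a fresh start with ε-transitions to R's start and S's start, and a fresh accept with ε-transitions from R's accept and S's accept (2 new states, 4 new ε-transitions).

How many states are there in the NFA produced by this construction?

Recursing over subexpressions:
Each of the 6 symbol leaves contributes a 2-state fragment.
  1|0 — 6 states
  1·0·1·(1|0)·0 — 10 states

10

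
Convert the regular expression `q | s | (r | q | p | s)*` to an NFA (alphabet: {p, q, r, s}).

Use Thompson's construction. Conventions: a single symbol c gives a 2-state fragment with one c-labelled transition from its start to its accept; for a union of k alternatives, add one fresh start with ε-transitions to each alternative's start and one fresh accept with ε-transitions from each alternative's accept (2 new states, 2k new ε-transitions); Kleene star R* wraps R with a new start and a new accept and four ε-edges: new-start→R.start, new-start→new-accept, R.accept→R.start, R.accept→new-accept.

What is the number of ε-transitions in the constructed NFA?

18

Bottom-up over the parse tree:
Each of the 6 symbol leaves contributes 0 ε-transitions.
  r | q | p | s — 8 ε-transitions
  (r | q | p | s)* — 12 ε-transitions
  q | s | (r | q | p | s)* — 18 ε-transitions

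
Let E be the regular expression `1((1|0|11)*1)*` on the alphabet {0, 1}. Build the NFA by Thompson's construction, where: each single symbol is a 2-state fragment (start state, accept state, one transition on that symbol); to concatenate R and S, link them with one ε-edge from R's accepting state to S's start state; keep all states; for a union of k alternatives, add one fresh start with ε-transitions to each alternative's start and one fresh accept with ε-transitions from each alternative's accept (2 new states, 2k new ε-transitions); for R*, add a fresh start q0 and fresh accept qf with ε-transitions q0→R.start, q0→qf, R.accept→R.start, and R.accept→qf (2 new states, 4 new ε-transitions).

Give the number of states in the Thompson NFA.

18

By structural recursion:
Each of the 6 symbol leaves contributes a 2-state fragment.
  11 : 4 states
  1|0|11 : 10 states
  (1|0|11)* : 12 states
  (1|0|11)*1 : 14 states
  ((1|0|11)*1)* : 16 states
  1((1|0|11)*1)* : 18 states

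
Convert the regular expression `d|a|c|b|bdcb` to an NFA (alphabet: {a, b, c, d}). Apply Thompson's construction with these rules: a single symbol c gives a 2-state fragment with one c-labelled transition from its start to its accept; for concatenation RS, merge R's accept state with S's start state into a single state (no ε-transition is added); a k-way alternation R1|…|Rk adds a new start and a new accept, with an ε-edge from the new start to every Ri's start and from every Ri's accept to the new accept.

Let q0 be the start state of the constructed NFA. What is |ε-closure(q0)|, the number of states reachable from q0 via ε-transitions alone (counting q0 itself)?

6

Compute the ε-closure size of each fragment's start state recursively; a symbol fragment's start has no outgoing ε-edge, so its closure is just itself (size 1).
  bdcb → same as the first factor's closure: C = 1
  d|a|c|b|bdcb → new start ε-reaches every alternative's start; none of them accept ε, so the new accept is not reached: C = 1 + 1 + 1 + 1 + 1 + 1 = 6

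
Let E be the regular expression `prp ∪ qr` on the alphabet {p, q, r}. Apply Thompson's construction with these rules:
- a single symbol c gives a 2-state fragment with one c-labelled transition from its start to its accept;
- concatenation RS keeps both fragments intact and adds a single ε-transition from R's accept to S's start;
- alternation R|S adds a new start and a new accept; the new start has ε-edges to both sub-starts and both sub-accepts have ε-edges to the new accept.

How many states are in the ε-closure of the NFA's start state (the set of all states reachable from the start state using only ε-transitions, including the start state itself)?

3

Let C(F) = |ε-closure(F.start)| within fragment F, and note whether F accepts ε. Symbol fragments have C = 1 and do not accept ε. Then:
  prp — same as the first factor's closure: |closure| = 1
  qr — |closure| equals the left operand's closure size = 1 (its accept is not ε-reachable, so the closure stops there)
  prp ∪ qr — |closure| = 1 + 1 + 1 = 3 (the new accept is not ε-reachable since no branch accepts ε)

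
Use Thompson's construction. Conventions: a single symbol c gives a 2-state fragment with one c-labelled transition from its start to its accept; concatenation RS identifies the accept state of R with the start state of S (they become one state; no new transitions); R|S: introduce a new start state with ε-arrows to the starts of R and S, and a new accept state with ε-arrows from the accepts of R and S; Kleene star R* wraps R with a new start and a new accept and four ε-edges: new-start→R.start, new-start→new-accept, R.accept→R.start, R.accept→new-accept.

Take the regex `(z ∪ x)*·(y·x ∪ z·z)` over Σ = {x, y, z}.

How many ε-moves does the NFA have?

12

Per subexpression:
Each of the 6 symbol leaves contributes 0 ε-transitions.
  z ∪ x = 4 ε-transitions
  (z ∪ x)* = 8 ε-transitions
  y·x = 0 ε-transitions
  z·z = 0 ε-transitions
  y·x ∪ z·z = 4 ε-transitions
  (z ∪ x)*·(y·x ∪ z·z) = 12 ε-transitions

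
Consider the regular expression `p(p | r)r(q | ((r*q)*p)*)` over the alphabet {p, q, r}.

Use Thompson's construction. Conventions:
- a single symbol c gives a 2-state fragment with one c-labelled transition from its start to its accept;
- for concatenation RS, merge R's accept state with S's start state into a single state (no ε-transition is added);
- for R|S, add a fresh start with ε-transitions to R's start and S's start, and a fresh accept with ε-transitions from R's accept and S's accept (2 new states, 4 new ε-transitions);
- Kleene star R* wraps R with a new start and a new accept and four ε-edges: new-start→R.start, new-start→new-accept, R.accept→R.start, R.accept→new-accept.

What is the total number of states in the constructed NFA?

21

Per subexpression:
Each of the 8 symbol leaves contributes a 2-state fragment.
  p | r = 6 states
  r* = 4 states
  r*q = 5 states
  (r*q)* = 7 states
  (r*q)*p = 8 states
  ((r*q)*p)* = 10 states
  q | ((r*q)*p)* = 14 states
  p(p | r)r(q | ((r*q)*p)*) = 21 states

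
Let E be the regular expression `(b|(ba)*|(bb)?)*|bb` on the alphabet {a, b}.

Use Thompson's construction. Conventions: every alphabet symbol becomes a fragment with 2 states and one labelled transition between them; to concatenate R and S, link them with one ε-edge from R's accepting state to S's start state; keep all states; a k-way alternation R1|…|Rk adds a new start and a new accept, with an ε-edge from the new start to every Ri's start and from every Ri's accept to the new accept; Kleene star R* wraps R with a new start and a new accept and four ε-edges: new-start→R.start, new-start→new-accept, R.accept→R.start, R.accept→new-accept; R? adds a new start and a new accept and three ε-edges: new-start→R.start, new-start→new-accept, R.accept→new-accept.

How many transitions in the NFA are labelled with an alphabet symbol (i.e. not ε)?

7

By structural recursion:
Each of the 7 symbol leaves contributes exactly 1 symbol transition.
  ba : 2 symbol transitions
  (ba)* : 2 symbol transitions
  bb : 2 symbol transitions
  (bb)? : 2 symbol transitions
  b|(ba)*|(bb)? : 5 symbol transitions
  (b|(ba)*|(bb)?)* : 5 symbol transitions
  bb : 2 symbol transitions
  (b|(ba)*|(bb)?)*|bb : 7 symbol transitions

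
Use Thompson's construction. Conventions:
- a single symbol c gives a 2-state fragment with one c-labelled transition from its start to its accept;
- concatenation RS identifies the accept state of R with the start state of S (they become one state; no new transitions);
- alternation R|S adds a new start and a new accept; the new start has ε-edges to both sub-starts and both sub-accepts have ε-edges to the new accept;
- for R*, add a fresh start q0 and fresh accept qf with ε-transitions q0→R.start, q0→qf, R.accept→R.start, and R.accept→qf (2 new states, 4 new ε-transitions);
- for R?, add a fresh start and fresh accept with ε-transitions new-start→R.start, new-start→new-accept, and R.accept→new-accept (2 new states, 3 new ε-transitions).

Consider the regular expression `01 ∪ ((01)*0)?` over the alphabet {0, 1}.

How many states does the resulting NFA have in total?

Building bottom-up:
Each of the 5 symbol leaves contributes a 2-state fragment.
  01 = 3 states
  01 = 3 states
  (01)* = 5 states
  (01)*0 = 6 states
  ((01)*0)? = 8 states
  01 ∪ ((01)*0)? = 13 states

13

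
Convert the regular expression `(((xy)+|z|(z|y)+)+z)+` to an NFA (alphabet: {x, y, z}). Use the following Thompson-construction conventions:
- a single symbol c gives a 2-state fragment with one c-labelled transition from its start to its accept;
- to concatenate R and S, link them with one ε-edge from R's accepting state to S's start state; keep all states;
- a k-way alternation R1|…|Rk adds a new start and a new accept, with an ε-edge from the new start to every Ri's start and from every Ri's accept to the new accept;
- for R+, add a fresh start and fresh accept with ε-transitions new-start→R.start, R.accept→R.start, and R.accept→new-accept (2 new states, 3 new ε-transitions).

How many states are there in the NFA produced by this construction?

Recursing over subexpressions:
Each of the 6 symbol leaves contributes a 2-state fragment.
  xy = 4 states
  (xy)+ = 6 states
  z|y = 6 states
  (z|y)+ = 8 states
  (xy)+|z|(z|y)+ = 18 states
  ((xy)+|z|(z|y)+)+ = 20 states
  ((xy)+|z|(z|y)+)+z = 22 states
  (((xy)+|z|(z|y)+)+z)+ = 24 states

24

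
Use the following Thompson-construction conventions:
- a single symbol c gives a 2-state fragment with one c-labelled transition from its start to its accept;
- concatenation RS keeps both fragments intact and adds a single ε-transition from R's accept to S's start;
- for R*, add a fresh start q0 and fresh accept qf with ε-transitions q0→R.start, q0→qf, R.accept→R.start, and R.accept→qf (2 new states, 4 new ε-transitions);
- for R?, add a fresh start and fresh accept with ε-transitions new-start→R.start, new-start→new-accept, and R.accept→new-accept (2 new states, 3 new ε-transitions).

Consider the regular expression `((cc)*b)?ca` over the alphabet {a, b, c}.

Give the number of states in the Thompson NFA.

Building bottom-up:
Each of the 5 symbol leaves contributes a 2-state fragment.
  cc : 4 states
  (cc)* : 6 states
  (cc)*b : 8 states
  ((cc)*b)? : 10 states
  ((cc)*b)?ca : 14 states

14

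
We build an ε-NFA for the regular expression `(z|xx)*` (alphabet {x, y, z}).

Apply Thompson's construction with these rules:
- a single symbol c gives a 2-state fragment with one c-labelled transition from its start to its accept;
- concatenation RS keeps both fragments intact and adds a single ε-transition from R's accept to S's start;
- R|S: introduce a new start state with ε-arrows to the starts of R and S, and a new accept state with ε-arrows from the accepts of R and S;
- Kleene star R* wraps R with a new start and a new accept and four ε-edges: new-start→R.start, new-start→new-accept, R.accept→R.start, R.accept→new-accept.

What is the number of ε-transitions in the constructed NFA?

By structural recursion:
Each of the 3 symbol leaves contributes 0 ε-transitions.
  xx : 1 ε-transition
  z|xx : 5 ε-transitions
  (z|xx)* : 9 ε-transitions

9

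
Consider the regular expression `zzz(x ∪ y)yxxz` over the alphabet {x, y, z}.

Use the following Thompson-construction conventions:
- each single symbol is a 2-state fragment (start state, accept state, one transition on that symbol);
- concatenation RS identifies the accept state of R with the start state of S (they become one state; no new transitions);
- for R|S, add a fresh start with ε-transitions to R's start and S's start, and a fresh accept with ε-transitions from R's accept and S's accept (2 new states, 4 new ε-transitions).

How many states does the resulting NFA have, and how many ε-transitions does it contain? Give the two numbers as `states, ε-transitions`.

Per subexpression:
Each of the 9 symbol leaves contributes 2 states and 0 ε-transitions.
  x ∪ y : 6 states, 4 ε-transitions
  zzz(x ∪ y)yxxz : 13 states, 4 ε-transitions

13, 4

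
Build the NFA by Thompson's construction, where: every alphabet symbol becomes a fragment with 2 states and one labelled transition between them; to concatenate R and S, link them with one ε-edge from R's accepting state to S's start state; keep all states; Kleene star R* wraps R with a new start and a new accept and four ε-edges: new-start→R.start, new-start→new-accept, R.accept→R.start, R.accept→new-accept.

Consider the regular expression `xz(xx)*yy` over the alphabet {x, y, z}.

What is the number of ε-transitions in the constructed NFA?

Per subexpression:
Each of the 6 symbol leaves contributes 0 ε-transitions.
  xx — 1 ε-transition
  (xx)* — 5 ε-transitions
  xz(xx)*yy — 9 ε-transitions

9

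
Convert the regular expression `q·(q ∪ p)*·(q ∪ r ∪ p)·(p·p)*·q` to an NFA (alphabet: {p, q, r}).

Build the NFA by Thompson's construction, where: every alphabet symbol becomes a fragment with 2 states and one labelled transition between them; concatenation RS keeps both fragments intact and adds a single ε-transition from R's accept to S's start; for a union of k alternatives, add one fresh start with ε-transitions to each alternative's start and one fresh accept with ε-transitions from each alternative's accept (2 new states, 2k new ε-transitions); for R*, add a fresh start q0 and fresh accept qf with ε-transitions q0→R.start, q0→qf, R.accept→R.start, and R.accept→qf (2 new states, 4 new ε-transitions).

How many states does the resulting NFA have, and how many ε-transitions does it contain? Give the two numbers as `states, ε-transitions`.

By structural recursion:
Each of the 9 symbol leaves contributes 2 states and 0 ε-transitions.
  q ∪ p = 6 states, 4 ε-transitions
  (q ∪ p)* = 8 states, 8 ε-transitions
  q ∪ r ∪ p = 8 states, 6 ε-transitions
  p·p = 4 states, 1 ε-transition
  (p·p)* = 6 states, 5 ε-transitions
  q·(q ∪ p)*·(q ∪ r ∪ p)·(p·p)*·q = 26 states, 23 ε-transitions

26, 23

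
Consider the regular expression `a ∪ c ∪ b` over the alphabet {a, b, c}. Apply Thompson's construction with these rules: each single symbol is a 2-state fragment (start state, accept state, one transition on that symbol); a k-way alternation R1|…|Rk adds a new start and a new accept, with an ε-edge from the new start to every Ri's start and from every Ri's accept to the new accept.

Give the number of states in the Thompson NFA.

8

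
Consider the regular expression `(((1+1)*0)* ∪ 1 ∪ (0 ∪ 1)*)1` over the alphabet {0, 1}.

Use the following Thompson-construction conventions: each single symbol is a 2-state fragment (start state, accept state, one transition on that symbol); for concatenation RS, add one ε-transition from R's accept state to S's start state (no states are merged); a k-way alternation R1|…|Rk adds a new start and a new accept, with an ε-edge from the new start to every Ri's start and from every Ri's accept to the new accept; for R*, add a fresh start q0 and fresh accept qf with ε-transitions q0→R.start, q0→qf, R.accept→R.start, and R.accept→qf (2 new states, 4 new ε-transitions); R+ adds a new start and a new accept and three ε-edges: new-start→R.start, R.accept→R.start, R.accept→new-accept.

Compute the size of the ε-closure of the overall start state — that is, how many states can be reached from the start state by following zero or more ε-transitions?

16

Work bottom-up. For each fragment F, track |ε-closure(F.start)| and whether F's accept lies in that closure (i.e. whether F accepts ε). A single-symbol fragment has closure size 1 and does not accept ε.
  1+ — new start ε-reaches only the body's start; the new accept needs a symbol first: |ε-closure| = 1 + 1 = 2
  1+1 — same as the first factor's closure: |ε-closure| = 2
  (1+1)* — new start has ε-edges to the inner start and to the new accept, so |ε-closure| = 2 + 2 = 4
  (1+1)*0 — the left operand accepts ε, so the closure extends into the next operand (via the concat ε-link); |ε-closure| = 4 + 1 = 5
  ((1+1)*0)* — new start has ε-edges to the inner start and to the new accept, so |ε-closure| = 2 + 5 = 7
  0 ∪ 1 — |ε-closure| = 1 + 1 + 1 = 3 (the new accept is not ε-reachable since no branch accepts ε)
  (0 ∪ 1)* — |ε-closure| = 1 (new start) + 3 (body) + 1 (new accept) = 5
  ((1+1)*0)* ∪ 1 ∪ (0 ∪ 1)* — new start ε-reaches every alternative's start; at least one alternative accepts ε, so the union's new accept is reached too: |ε-closure| = 1 + 7 + 1 + 5 + 1 = 15
  (((1+1)*0)* ∪ 1 ∪ (0 ∪ 1)*)1 — the left operand accepts ε, so the closure extends into the next operand (via the concat ε-link); |ε-closure| = 15 + 1 = 16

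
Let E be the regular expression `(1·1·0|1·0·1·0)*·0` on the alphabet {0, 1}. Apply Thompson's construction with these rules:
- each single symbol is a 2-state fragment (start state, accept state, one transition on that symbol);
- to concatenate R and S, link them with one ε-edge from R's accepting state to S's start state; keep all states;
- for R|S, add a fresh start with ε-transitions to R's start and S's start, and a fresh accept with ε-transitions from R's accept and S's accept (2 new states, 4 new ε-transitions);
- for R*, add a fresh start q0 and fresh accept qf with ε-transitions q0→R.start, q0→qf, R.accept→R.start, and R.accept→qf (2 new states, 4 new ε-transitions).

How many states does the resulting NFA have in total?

By structural recursion:
Each of the 8 symbol leaves contributes a 2-state fragment.
  1·1·0 = 6 states
  1·0·1·0 = 8 states
  1·1·0|1·0·1·0 = 16 states
  (1·1·0|1·0·1·0)* = 18 states
  (1·1·0|1·0·1·0)*·0 = 20 states

20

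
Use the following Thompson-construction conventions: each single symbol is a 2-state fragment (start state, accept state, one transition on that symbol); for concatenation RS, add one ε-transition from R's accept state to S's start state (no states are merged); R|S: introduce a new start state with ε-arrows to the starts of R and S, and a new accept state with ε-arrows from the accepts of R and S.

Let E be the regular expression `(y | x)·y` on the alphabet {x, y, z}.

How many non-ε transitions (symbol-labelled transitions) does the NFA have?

Recursing over subexpressions:
Each of the 3 symbol leaves contributes exactly 1 symbol transition.
  y | x → 2 symbol transitions
  (y | x)·y → 3 symbol transitions

3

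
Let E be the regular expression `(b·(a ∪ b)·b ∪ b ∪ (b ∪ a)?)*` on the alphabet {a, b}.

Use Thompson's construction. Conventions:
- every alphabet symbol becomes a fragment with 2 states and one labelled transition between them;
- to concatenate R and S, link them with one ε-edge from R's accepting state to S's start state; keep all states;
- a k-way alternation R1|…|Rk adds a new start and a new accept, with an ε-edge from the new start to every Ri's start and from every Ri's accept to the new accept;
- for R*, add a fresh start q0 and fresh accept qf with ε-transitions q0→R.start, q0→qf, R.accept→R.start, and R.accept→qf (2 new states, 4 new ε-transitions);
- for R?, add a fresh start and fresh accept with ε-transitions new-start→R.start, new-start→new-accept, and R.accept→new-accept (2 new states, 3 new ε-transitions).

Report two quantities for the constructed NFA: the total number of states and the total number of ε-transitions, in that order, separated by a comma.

24, 23

Per subexpression:
Each of the 7 symbol leaves contributes 2 states and 0 ε-transitions.
  a ∪ b : 6 states, 4 ε-transitions
  b·(a ∪ b)·b : 10 states, 6 ε-transitions
  b ∪ a : 6 states, 4 ε-transitions
  (b ∪ a)? : 8 states, 7 ε-transitions
  b·(a ∪ b)·b ∪ b ∪ (b ∪ a)? : 22 states, 19 ε-transitions
  (b·(a ∪ b)·b ∪ b ∪ (b ∪ a)?)* : 24 states, 23 ε-transitions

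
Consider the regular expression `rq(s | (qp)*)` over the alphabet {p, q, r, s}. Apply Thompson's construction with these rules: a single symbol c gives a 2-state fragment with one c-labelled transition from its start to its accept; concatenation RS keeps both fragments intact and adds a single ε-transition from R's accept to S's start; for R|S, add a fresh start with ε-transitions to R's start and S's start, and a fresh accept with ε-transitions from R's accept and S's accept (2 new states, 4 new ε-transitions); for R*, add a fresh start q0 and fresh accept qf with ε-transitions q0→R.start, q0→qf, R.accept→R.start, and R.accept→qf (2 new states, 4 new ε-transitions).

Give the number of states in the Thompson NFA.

14

Building bottom-up:
Each of the 5 symbol leaves contributes a 2-state fragment.
  qp → 4 states
  (qp)* → 6 states
  s | (qp)* → 10 states
  rq(s | (qp)*) → 14 states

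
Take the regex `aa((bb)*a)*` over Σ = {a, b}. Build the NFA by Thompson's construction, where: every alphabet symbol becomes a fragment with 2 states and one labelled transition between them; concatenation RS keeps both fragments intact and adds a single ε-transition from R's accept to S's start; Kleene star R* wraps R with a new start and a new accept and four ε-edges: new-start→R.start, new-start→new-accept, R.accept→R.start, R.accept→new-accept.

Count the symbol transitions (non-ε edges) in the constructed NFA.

5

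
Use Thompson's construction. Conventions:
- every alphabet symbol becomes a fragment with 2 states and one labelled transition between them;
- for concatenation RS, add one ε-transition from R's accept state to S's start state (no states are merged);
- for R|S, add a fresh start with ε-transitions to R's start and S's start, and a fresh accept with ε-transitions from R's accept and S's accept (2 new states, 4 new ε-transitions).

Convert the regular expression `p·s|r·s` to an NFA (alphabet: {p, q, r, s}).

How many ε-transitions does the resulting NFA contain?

Bottom-up over the parse tree:
Each of the 4 symbol leaves contributes 0 ε-transitions.
  p·s : 1 ε-transition
  r·s : 1 ε-transition
  p·s|r·s : 6 ε-transitions

6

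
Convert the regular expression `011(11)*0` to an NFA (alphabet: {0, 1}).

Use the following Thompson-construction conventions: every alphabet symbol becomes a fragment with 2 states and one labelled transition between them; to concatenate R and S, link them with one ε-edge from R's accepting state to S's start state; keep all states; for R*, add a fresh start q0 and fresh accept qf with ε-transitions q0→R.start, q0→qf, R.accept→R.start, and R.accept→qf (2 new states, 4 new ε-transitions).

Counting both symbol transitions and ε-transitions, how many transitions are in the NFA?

15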